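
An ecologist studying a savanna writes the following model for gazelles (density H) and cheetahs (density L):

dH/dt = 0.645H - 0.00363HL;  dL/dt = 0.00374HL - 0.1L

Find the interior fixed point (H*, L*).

Set dL/dt = 0 with L > 0: 0.00374H - 0.1 = 0, so H* = 0.1/0.00374 = 26.7.
Set dH/dt = 0 with H > 0: 0.645 - 0.00363L = 0, so L* = 0.645/0.00363 = 178.

H* ≈ 26.7, L* ≈ 178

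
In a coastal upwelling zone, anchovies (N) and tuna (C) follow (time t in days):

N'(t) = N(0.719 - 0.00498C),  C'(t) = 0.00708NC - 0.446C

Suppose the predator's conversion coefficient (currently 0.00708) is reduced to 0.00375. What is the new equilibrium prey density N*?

At the interior fixed point, setting dC/dt = 0 with C > 0 fixes N* = (predator death rate)/(NC coefficient) — independent of the other coefficients.
With the change, N* = 0.446/0.00375 = 119; it rises from 63.

N* ≈ 119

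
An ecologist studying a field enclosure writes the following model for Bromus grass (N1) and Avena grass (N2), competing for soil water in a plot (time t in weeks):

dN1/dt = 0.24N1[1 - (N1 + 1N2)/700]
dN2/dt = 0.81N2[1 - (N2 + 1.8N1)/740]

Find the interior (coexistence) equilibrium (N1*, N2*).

Setting both brackets to zero gives the nullclines N1 + 1N2 = 700 and 1.8N1 + N2 = 740.
Substituting N2 = 740 - 1.8N1 into the first: N1(1 - 1·1.8) = 700 - 1·740.
So N1* = -40/-0.8 = 50, and then N2* = 740 - 1.8·50 = 650.

N1* ≈ 50, N2* ≈ 650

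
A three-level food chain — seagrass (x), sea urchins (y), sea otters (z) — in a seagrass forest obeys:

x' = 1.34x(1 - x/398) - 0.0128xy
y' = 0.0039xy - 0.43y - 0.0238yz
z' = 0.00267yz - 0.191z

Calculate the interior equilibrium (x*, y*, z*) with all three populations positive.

From dz/dt = 0: 0.00267y* = 0.191, so y* = 71.5.
From dx/dt = 0: 1.34(1 - x*/398) = 0.0128·71.5, giving x* = 398·(1 - 0.683) = 126.
From dy/dt = 0: 0.0039·126 - 0.43 = 0.0238z*, so z* = 0.0615/0.0238 = 2.59.

x* ≈ 126, y* ≈ 71.5, z* ≈ 2.59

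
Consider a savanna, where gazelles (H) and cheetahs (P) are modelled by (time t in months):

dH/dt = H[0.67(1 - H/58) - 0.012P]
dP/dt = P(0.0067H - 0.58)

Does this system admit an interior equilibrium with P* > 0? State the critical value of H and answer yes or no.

The predator equation gives dP/dt > 0 only when H > 0.58/0.0067 = 86.6.
Without the predator, H → K = 58. Since 58 < 86.6, the predator cannot invade.

Threshold H = 86.6; K < 86.6, so no, the predator goes extinct.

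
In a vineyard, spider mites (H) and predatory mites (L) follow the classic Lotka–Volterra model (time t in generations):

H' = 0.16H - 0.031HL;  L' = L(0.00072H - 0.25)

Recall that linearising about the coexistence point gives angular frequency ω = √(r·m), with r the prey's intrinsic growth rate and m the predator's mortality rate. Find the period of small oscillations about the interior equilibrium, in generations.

T ≈ 31.4 generations

Here r = 0.16 and m = 0.25, so r·m = 0.04.
ω = √0.04 = 0.2 per generation, hence T = 2π/ω ≈ 31.4 generations.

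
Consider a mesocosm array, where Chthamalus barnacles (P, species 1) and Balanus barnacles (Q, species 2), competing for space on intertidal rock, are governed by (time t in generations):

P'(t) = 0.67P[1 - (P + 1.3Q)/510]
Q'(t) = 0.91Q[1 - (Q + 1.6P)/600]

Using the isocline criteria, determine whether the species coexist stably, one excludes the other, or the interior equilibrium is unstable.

Compare the nullcline intercepts: K1/α12 = 510/1.3 = 392 < K2 = 600; K2/α21 = 600/1.6 = 375 < K1 = 510.
Since both are reversed, neither can invade when rare; the interior point is a saddle.

unstable coexistence (outcome depends on initial conditions)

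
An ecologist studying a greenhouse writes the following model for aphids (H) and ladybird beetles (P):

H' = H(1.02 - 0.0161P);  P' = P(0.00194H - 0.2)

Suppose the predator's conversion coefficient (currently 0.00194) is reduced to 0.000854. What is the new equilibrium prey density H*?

H* ≈ 234

At the interior fixed point, setting dP/dt = 0 with P > 0 fixes H* = (predator death rate)/(HP coefficient) — independent of the other coefficients.
With the change, H* = 0.2/0.000854 = 234; it rises from 103.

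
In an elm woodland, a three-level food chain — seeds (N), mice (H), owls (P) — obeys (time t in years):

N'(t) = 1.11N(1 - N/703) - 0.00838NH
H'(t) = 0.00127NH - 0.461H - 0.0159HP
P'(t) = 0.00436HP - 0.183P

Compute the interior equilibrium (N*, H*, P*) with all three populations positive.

N* ≈ 480, H* ≈ 42, P* ≈ 9.36

From dP/dt = 0: 0.00436H* = 0.183, so H* = 42.
From dN/dt = 0: 1.11(1 - N*/703) = 0.00838·42, giving N* = 703·(1 - 0.317) = 480.
From dH/dt = 0: 0.00127·480 - 0.461 = 0.0159P*, so P* = 0.149/0.0159 = 9.36.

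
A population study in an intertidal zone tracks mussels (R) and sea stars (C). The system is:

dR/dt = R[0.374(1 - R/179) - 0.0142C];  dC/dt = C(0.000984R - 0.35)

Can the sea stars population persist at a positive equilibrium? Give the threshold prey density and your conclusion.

Threshold R = 356; K < 356, so no, the predator goes extinct.

The predator equation gives dC/dt > 0 only when R > 0.35/0.000984 = 356.
Without the predator, R → K = 179. Since 179 < 356, the predator cannot invade.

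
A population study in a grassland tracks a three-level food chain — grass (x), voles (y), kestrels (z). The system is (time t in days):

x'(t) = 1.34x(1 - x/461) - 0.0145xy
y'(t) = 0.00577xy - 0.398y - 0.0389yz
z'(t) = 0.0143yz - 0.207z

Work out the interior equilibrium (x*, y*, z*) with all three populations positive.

x* ≈ 389, y* ≈ 14.5, z* ≈ 47.4

From dz/dt = 0: 0.0143y* = 0.207, so y* = 14.5.
From dx/dt = 0: 1.34(1 - x*/461) = 0.0145·14.5, giving x* = 461·(1 - 0.157) = 389.
From dy/dt = 0: 0.00577·389 - 0.398 = 0.0389z*, so z* = 1.85/0.0389 = 47.4.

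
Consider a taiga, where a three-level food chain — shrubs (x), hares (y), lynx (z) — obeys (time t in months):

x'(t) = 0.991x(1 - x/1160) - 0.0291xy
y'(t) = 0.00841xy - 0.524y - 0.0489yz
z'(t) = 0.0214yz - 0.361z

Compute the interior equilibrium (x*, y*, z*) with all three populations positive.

x* ≈ 585, y* ≈ 16.9, z* ≈ 90

From dz/dt = 0: 0.0214y* = 0.361, so y* = 16.9.
From dx/dt = 0: 0.991(1 - x*/1160) = 0.0291·16.9, giving x* = 1160·(1 - 0.495) = 585.
From dy/dt = 0: 0.00841·585 - 0.524 = 0.0489z*, so z* = 4.4/0.0489 = 90.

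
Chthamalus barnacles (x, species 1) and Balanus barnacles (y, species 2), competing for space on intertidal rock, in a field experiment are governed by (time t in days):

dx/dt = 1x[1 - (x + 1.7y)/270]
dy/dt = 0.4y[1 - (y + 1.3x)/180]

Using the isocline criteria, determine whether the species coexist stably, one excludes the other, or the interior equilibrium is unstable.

Compare the nullcline intercepts: K1/α12 = 270/1.7 = 159 < K2 = 180; K2/α21 = 180/1.3 = 138 < K1 = 270.
Since both are reversed, neither can invade when rare; the interior point is a saddle.

unstable coexistence (outcome depends on initial conditions)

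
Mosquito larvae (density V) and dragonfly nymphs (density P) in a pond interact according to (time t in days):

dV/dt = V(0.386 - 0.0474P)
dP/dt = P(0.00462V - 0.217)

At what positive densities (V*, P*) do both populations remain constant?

Set dP/dt = 0 with P > 0: 0.00462V - 0.217 = 0, so V* = 0.217/0.00462 = 47.
Set dV/dt = 0 with V > 0: 0.386 - 0.0474P = 0, so P* = 0.386/0.0474 = 8.14.

V* ≈ 47, P* ≈ 8.14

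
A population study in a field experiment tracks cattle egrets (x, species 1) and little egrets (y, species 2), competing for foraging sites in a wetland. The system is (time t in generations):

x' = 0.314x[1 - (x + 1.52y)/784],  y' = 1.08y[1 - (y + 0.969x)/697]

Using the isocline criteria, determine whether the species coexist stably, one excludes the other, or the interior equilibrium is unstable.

Compare the nullcline intercepts: K1/α12 = 784/1.52 = 516 < K2 = 697; K2/α21 = 697/0.969 = 719 < K1 = 784.
Since both are reversed, neither can invade when rare; the interior point is a saddle.

unstable coexistence (outcome depends on initial conditions)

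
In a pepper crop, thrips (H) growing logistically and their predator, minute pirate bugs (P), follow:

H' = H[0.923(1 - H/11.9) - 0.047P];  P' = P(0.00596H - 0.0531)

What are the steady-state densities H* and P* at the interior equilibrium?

H* ≈ 8.91, P* ≈ 4.94

From dP/dt = 0 with P > 0: 0.00596H* = 0.0531, so H* = 8.91.
Substitute into dH/dt = 0: 0.923(1 - 8.91/11.9) = 0.047P*.
The bracket is 0.251, giving P* = 0.232/0.047 = 4.94.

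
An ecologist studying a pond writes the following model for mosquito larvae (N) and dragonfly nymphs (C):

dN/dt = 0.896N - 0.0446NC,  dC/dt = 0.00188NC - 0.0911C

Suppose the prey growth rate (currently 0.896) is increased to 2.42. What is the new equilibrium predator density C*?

C* ≈ 54.3

At the interior fixed point, setting dN/dt = 0 with N > 0 fixes C* = (prey growth rate)/(NC coefficient) — independent of the other coefficients.
With the change, C* = 2.42/0.0446 = 54.3; it rises from 20.1.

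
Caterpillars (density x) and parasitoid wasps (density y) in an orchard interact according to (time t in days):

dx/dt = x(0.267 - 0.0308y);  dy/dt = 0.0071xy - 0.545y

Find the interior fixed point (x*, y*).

Set dy/dt = 0 with y > 0: 0.0071x - 0.545 = 0, so x* = 0.545/0.0071 = 76.8.
Set dx/dt = 0 with x > 0: 0.267 - 0.0308y = 0, so y* = 0.267/0.0308 = 8.67.

x* ≈ 76.8, y* ≈ 8.67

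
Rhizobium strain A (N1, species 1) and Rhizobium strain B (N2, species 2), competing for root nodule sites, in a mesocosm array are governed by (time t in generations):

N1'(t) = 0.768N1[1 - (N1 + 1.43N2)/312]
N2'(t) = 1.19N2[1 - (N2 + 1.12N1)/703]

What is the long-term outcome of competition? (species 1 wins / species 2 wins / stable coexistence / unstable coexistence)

Compare the nullcline intercepts: K1/α12 = 312/1.43 = 218 < K2 = 703; K2/α21 = 703/1.12 = 628 > K1 = 312.
Since the inequalities point opposite ways, species 2 can invade but species 1 cannot.

species 2 excludes species 1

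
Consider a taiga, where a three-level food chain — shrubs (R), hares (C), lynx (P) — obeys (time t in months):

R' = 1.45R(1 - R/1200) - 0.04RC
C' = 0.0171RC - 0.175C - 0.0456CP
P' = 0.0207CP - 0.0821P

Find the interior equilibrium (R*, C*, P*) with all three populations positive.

R* ≈ 1070, C* ≈ 3.97, P* ≈ 397

From dP/dt = 0: 0.0207C* = 0.0821, so C* = 3.97.
From dR/dt = 0: 1.45(1 - R*/1200) = 0.04·3.97, giving R* = 1200·(1 - 0.109) = 1070.
From dC/dt = 0: 0.0171·1070 - 0.175 = 0.0456P*, so P* = 18.1/0.0456 = 397.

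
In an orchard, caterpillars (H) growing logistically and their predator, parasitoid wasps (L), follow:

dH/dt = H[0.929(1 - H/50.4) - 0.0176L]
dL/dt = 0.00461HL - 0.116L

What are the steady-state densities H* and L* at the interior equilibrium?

From dL/dt = 0 with L > 0: 0.00461H* = 0.116, so H* = 25.2.
Substitute into dH/dt = 0: 0.929(1 - 25.2/50.4) = 0.0176L*.
The bracket is 0.501, giving L* = 0.465/0.0176 = 26.4.

H* ≈ 25.2, L* ≈ 26.4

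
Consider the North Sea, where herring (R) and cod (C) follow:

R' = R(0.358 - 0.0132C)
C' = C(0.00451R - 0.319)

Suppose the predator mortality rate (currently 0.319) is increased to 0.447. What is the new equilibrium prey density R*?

R* ≈ 99.1

At the interior fixed point, setting dC/dt = 0 with C > 0 fixes R* = (predator death rate)/(RC coefficient) — independent of the other coefficients.
With the change, R* = 0.447/0.00451 = 99.1; it rises from 70.7.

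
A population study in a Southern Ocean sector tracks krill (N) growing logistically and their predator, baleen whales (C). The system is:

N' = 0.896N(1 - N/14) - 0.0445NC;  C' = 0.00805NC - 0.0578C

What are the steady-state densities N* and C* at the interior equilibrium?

N* ≈ 7.18, C* ≈ 9.81

From dC/dt = 0 with C > 0: 0.00805N* = 0.0578, so N* = 7.18.
Substitute into dN/dt = 0: 0.896(1 - 7.18/14) = 0.0445C*.
The bracket is 0.487, giving C* = 0.436/0.0445 = 9.81.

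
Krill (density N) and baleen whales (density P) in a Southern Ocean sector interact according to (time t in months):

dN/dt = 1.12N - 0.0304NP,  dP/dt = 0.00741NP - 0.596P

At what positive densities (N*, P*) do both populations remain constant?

N* ≈ 80.4, P* ≈ 36.8

Set dP/dt = 0 with P > 0: 0.00741N - 0.596 = 0, so N* = 0.596/0.00741 = 80.4.
Set dN/dt = 0 with N > 0: 1.12 - 0.0304P = 0, so P* = 1.12/0.0304 = 36.8.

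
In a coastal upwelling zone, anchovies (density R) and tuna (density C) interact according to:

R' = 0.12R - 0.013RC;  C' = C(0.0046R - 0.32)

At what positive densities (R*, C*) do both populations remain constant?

Set dC/dt = 0 with C > 0: 0.0046R - 0.32 = 0, so R* = 0.32/0.0046 = 69.6.
Set dR/dt = 0 with R > 0: 0.12 - 0.013C = 0, so C* = 0.12/0.013 = 9.23.

R* ≈ 69.6, C* ≈ 9.23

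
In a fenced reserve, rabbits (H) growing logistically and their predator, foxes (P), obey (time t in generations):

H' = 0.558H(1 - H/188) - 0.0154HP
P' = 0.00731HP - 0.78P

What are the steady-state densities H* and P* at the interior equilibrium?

H* ≈ 107, P* ≈ 15.7

From dP/dt = 0 with P > 0: 0.00731H* = 0.78, so H* = 107.
Substitute into dH/dt = 0: 0.558(1 - 107/188) = 0.0154P*.
The bracket is 0.432, giving P* = 0.241/0.0154 = 15.7.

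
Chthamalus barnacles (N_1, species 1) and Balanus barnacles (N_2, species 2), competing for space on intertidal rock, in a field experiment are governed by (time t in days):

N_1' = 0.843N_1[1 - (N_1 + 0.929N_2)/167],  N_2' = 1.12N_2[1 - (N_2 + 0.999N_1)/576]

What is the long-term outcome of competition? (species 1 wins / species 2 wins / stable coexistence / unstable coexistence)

species 2 excludes species 1

Compare the nullcline intercepts: K1/α12 = 167/0.929 = 180 < K2 = 576; K2/α21 = 576/0.999 = 577 > K1 = 167.
Since the inequalities point opposite ways, species 2 can invade but species 1 cannot.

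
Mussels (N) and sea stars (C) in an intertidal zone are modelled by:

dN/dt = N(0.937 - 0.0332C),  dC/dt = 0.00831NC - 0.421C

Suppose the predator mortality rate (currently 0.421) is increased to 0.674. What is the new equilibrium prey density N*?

N* ≈ 81.1

At the interior fixed point, setting dC/dt = 0 with C > 0 fixes N* = (predator death rate)/(NC coefficient) — independent of the other coefficients.
With the change, N* = 0.674/0.00831 = 81.1; it rises from 50.7.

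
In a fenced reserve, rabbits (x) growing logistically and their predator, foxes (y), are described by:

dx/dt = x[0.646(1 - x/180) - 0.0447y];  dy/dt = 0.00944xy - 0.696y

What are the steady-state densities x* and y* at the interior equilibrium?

x* ≈ 73.7, y* ≈ 8.53

From dy/dt = 0 with y > 0: 0.00944x* = 0.696, so x* = 73.7.
Substitute into dx/dt = 0: 0.646(1 - 73.7/180) = 0.0447y*.
The bracket is 0.59, giving y* = 0.381/0.0447 = 8.53.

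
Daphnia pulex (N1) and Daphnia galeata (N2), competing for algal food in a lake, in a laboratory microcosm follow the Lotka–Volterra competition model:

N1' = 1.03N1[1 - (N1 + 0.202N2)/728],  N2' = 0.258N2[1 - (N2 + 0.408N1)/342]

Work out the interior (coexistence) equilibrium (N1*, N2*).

Setting both brackets to zero gives the nullclines N1 + 0.202N2 = 728 and 0.408N1 + N2 = 342.
Substituting N2 = 342 - 0.408N1 into the first: N1(1 - 0.202·0.408) = 728 - 0.202·342.
So N1* = 659/0.918 = 718, and then N2* = 342 - 0.408·718 = 49.

N1* ≈ 718, N2* ≈ 49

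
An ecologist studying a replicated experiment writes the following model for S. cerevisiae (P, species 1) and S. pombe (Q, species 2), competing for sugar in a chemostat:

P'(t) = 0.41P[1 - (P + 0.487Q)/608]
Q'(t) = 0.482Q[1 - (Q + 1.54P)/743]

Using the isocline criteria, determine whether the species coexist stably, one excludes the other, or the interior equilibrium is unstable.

species 1 excludes species 2

Compare the nullcline intercepts: K1/α12 = 608/0.487 = 1250 > K2 = 743; K2/α21 = 743/1.54 = 482 < K1 = 608.
Since the inequalities point opposite ways, species 1 can invade but species 2 cannot.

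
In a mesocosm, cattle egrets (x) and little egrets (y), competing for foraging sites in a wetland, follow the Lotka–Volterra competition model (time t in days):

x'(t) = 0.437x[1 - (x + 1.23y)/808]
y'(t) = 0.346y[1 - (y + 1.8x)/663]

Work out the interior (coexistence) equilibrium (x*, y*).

Setting both brackets to zero gives the nullclines x + 1.23y = 808 and 1.8x + y = 663.
Substituting y = 663 - 1.8x into the first: x(1 - 1.23·1.8) = 808 - 1.23·663.
So x* = -7.49/-1.21 = 6.17, and then y* = 663 - 1.8·6.17 = 652.

x* ≈ 6.17, y* ≈ 652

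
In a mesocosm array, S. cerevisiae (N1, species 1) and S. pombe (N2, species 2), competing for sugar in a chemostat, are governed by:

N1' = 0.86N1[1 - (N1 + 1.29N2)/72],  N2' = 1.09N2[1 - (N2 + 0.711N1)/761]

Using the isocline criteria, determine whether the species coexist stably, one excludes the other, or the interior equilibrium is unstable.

species 2 excludes species 1

Compare the nullcline intercepts: K1/α12 = 72/1.29 = 55.8 < K2 = 761; K2/α21 = 761/0.711 = 1070 > K1 = 72.
Since the inequalities point opposite ways, species 2 can invade but species 1 cannot.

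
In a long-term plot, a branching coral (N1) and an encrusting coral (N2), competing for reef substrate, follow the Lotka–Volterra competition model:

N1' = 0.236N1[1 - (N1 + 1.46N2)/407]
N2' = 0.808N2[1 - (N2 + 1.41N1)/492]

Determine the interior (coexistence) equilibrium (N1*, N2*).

N1* ≈ 294, N2* ≈ 77.3

Setting both brackets to zero gives the nullclines N1 + 1.46N2 = 407 and 1.41N1 + N2 = 492.
Substituting N2 = 492 - 1.41N1 into the first: N1(1 - 1.46·1.41) = 407 - 1.46·492.
So N1* = -311/-1.06 = 294, and then N2* = 492 - 1.41·294 = 77.3.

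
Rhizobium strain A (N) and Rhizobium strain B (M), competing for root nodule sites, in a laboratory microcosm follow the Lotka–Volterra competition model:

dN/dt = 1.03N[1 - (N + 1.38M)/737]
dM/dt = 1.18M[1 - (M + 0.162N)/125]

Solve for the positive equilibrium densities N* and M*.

N* ≈ 727, M* ≈ 7.22

Setting both brackets to zero gives the nullclines N + 1.38M = 737 and 0.162N + M = 125.
Substituting M = 125 - 0.162N into the first: N(1 - 1.38·0.162) = 737 - 1.38·125.
So N* = 564/0.776 = 727, and then M* = 125 - 0.162·727 = 7.22.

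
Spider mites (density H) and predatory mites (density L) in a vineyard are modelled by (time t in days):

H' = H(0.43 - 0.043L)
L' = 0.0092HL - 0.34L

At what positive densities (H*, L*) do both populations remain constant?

H* ≈ 37, L* ≈ 10

Set dL/dt = 0 with L > 0: 0.0092H - 0.34 = 0, so H* = 0.34/0.0092 = 37.
Set dH/dt = 0 with H > 0: 0.43 - 0.043L = 0, so L* = 0.43/0.043 = 10.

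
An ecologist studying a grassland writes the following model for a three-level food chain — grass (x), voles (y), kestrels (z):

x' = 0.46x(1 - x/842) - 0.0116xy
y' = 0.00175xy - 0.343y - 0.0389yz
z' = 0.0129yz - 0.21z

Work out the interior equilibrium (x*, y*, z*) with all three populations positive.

x* ≈ 496, y* ≈ 16.3, z* ≈ 13.5

From dz/dt = 0: 0.0129y* = 0.21, so y* = 16.3.
From dx/dt = 0: 0.46(1 - x*/842) = 0.0116·16.3, giving x* = 842·(1 - 0.411) = 496.
From dy/dt = 0: 0.00175·496 - 0.343 = 0.0389z*, so z* = 0.526/0.0389 = 13.5.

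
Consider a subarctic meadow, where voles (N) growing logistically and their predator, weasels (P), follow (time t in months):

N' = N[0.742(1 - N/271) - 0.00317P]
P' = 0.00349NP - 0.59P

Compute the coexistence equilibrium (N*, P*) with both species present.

From dP/dt = 0 with P > 0: 0.00349N* = 0.59, so N* = 169.
Substitute into dN/dt = 0: 0.742(1 - 169/271) = 0.00317P*.
The bracket is 0.376, giving P* = 0.279/0.00317 = 88.1.

N* ≈ 169, P* ≈ 88.1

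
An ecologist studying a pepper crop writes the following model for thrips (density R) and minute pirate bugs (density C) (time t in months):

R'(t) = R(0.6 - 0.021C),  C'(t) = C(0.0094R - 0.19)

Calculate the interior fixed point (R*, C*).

R* ≈ 20.2, C* ≈ 28.6

Set dC/dt = 0 with C > 0: 0.0094R - 0.19 = 0, so R* = 0.19/0.0094 = 20.2.
Set dR/dt = 0 with R > 0: 0.6 - 0.021C = 0, so C* = 0.6/0.021 = 28.6.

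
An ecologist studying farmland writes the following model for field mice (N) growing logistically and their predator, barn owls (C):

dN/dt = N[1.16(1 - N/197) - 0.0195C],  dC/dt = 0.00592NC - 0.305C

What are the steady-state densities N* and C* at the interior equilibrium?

From dC/dt = 0 with C > 0: 0.00592N* = 0.305, so N* = 51.5.
Substitute into dN/dt = 0: 1.16(1 - 51.5/197) = 0.0195C*.
The bracket is 0.738, giving C* = 0.857/0.0195 = 43.9.

N* ≈ 51.5, C* ≈ 43.9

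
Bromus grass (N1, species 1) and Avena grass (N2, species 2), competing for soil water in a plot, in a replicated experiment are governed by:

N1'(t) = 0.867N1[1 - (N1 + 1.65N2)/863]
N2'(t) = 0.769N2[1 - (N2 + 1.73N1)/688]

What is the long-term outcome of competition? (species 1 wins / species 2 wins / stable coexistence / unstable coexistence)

unstable coexistence (outcome depends on initial conditions)

Compare the nullcline intercepts: K1/α12 = 863/1.65 = 523 < K2 = 688; K2/α21 = 688/1.73 = 398 < K1 = 863.
Since both are reversed, neither can invade when rare; the interior point is a saddle.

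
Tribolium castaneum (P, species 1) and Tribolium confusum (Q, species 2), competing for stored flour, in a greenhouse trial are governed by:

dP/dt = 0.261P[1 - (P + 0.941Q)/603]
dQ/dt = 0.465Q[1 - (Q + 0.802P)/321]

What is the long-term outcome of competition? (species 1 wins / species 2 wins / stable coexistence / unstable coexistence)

species 1 excludes species 2

Compare the nullcline intercepts: K1/α12 = 603/0.941 = 641 > K2 = 321; K2/α21 = 321/0.802 = 400 < K1 = 603.
Since the inequalities point opposite ways, species 1 can invade but species 2 cannot.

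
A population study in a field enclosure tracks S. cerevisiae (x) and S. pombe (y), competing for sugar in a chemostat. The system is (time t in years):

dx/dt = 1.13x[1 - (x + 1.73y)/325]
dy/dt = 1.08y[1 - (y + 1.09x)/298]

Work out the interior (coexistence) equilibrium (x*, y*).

Setting both brackets to zero gives the nullclines x + 1.73y = 325 and 1.09x + y = 298.
Substituting y = 298 - 1.09x into the first: x(1 - 1.73·1.09) = 325 - 1.73·298.
So x* = -191/-0.886 = 215, and then y* = 298 - 1.09·215 = 63.5.

x* ≈ 215, y* ≈ 63.5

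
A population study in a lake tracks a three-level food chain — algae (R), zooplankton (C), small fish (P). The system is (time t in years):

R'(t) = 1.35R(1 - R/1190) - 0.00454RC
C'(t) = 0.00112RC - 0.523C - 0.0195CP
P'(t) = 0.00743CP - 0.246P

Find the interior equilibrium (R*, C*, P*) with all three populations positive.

R* ≈ 1060, C* ≈ 33.1, P* ≈ 33.9

From dP/dt = 0: 0.00743C* = 0.246, so C* = 33.1.
From dR/dt = 0: 1.35(1 - R*/1190) = 0.00454·33.1, giving R* = 1190·(1 - 0.111) = 1060.
From dC/dt = 0: 0.00112·1060 - 0.523 = 0.0195P*, so P* = 0.661/0.0195 = 33.9.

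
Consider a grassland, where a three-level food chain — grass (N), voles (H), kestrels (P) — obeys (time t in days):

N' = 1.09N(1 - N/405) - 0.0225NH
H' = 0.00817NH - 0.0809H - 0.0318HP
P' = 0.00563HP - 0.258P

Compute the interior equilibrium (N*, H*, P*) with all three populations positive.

From dP/dt = 0: 0.00563H* = 0.258, so H* = 45.8.
From dN/dt = 0: 1.09(1 - N*/405) = 0.0225·45.8, giving N* = 405·(1 - 0.946) = 21.9.
From dH/dt = 0: 0.00817·21.9 - 0.0809 = 0.0318P*, so P* = 0.0979/0.0318 = 3.08.

N* ≈ 21.9, H* ≈ 45.8, P* ≈ 3.08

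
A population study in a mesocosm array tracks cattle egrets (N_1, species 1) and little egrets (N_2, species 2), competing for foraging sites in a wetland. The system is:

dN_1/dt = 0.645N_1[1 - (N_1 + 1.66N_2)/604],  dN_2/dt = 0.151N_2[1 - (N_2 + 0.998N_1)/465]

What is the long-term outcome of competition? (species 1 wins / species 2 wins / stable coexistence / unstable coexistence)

unstable coexistence (outcome depends on initial conditions)

Compare the nullcline intercepts: K1/α12 = 604/1.66 = 364 < K2 = 465; K2/α21 = 465/0.998 = 466 < K1 = 604.
Since both are reversed, neither can invade when rare; the interior point is a saddle.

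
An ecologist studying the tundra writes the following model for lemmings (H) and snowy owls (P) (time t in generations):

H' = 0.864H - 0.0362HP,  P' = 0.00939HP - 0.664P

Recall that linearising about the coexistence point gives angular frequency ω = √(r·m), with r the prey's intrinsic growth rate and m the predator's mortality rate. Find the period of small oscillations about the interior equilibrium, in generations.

Here r = 0.864 and m = 0.664, so r·m = 0.574.
ω = √0.574 = 0.757 per generation, hence T = 2π/ω ≈ 8.3 generations.

T ≈ 8.3 generations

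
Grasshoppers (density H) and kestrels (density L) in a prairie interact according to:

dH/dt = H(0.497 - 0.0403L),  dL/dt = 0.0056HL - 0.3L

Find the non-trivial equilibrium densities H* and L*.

Set dL/dt = 0 with L > 0: 0.0056H - 0.3 = 0, so H* = 0.3/0.0056 = 53.6.
Set dH/dt = 0 with H > 0: 0.497 - 0.0403L = 0, so L* = 0.497/0.0403 = 12.3.

H* ≈ 53.6, L* ≈ 12.3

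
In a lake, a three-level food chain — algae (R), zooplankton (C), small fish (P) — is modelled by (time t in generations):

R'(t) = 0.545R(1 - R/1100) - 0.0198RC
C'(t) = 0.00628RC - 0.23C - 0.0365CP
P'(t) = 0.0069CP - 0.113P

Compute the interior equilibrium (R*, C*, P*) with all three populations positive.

R* ≈ 446, C* ≈ 16.4, P* ≈ 70.4

From dP/dt = 0: 0.0069C* = 0.113, so C* = 16.4.
From dR/dt = 0: 0.545(1 - R*/1100) = 0.0198·16.4, giving R* = 1100·(1 - 0.595) = 446.
From dC/dt = 0: 0.00628·446 - 0.23 = 0.0365P*, so P* = 2.57/0.0365 = 70.4.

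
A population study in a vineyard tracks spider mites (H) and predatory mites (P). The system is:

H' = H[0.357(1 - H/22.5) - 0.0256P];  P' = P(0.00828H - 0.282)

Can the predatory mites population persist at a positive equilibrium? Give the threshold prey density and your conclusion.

Threshold H = 34.1; K < 34.1, so no, the predator goes extinct.

The predator equation gives dP/dt > 0 only when H > 0.282/0.00828 = 34.1.
Without the predator, H → K = 22.5. Since 22.5 < 34.1, the predator cannot invade.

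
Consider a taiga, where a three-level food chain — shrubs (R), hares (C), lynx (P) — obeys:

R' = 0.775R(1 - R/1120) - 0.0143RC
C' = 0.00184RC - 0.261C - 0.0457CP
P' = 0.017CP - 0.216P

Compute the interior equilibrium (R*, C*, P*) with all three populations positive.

From dP/dt = 0: 0.017C* = 0.216, so C* = 12.7.
From dR/dt = 0: 0.775(1 - R*/1120) = 0.0143·12.7, giving R* = 1120·(1 - 0.234) = 857.
From dC/dt = 0: 0.00184·857 - 0.261 = 0.0457P*, so P* = 1.32/0.0457 = 28.8.

R* ≈ 857, C* ≈ 12.7, P* ≈ 28.8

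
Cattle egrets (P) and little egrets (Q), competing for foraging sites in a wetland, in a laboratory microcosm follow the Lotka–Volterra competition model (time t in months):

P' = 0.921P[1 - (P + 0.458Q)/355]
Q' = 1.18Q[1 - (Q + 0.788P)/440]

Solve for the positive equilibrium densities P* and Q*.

Setting both brackets to zero gives the nullclines P + 0.458Q = 355 and 0.788P + Q = 440.
Substituting Q = 440 - 0.788P into the first: P(1 - 0.458·0.788) = 355 - 0.458·440.
So P* = 153/0.639 = 240, and then Q* = 440 - 0.788·240 = 251.

P* ≈ 240, Q* ≈ 251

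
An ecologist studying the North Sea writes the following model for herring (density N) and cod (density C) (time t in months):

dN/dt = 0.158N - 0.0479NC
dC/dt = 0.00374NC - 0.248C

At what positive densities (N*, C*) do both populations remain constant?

Set dC/dt = 0 with C > 0: 0.00374N - 0.248 = 0, so N* = 0.248/0.00374 = 66.3.
Set dN/dt = 0 with N > 0: 0.158 - 0.0479C = 0, so C* = 0.158/0.0479 = 3.3.

N* ≈ 66.3, C* ≈ 3.3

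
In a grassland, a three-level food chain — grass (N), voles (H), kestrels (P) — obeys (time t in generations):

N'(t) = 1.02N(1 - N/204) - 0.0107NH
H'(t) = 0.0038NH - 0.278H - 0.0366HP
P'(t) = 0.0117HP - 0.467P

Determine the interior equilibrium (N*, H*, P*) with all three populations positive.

N* ≈ 119, H* ≈ 39.9, P* ≈ 4.72

From dP/dt = 0: 0.0117H* = 0.467, so H* = 39.9.
From dN/dt = 0: 1.02(1 - N*/204) = 0.0107·39.9, giving N* = 204·(1 - 0.419) = 119.
From dH/dt = 0: 0.0038·119 - 0.278 = 0.0366P*, so P* = 0.173/0.0366 = 4.72.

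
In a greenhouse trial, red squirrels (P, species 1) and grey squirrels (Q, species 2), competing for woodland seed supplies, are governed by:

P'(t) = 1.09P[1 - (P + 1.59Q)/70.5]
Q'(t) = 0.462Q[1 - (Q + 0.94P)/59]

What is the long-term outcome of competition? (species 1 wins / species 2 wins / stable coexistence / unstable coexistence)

Compare the nullcline intercepts: K1/α12 = 70.5/1.59 = 44.3 < K2 = 59; K2/α21 = 59/0.94 = 62.8 < K1 = 70.5.
Since both are reversed, neither can invade when rare; the interior point is a saddle.

unstable coexistence (outcome depends on initial conditions)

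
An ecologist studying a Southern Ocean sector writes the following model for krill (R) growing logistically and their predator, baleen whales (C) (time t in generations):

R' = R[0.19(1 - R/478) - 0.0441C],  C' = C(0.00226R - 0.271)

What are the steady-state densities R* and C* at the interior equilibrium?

R* ≈ 120, C* ≈ 3.23

From dC/dt = 0 with C > 0: 0.00226R* = 0.271, so R* = 120.
Substitute into dR/dt = 0: 0.19(1 - 120/478) = 0.0441C*.
The bracket is 0.749, giving C* = 0.142/0.0441 = 3.23.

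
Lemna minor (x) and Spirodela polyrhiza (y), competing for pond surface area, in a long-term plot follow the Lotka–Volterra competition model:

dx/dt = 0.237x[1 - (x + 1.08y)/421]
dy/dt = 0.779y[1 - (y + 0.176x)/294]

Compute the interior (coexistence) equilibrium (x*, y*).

Setting both brackets to zero gives the nullclines x + 1.08y = 421 and 0.176x + y = 294.
Substituting y = 294 - 0.176x into the first: x(1 - 1.08·0.176) = 421 - 1.08·294.
So x* = 103/0.81 = 128, and then y* = 294 - 0.176·128 = 272.

x* ≈ 128, y* ≈ 272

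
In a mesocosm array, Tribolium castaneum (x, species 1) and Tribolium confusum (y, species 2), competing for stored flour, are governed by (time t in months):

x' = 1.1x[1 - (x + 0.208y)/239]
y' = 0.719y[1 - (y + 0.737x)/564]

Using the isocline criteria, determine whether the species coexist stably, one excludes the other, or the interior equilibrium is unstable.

stable coexistence

Compare the nullcline intercepts: K1/α12 = 239/0.208 = 1150 > K2 = 564; K2/α21 = 564/0.737 = 765 > K1 = 239.
Since both inequalities hold, each species can invade when rare, so the interior equilibrium is stable.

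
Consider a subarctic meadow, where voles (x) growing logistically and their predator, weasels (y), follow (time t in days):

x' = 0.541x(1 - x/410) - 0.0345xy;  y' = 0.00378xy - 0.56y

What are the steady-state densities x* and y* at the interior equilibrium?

x* ≈ 148, y* ≈ 10

From dy/dt = 0 with y > 0: 0.00378x* = 0.56, so x* = 148.
Substitute into dx/dt = 0: 0.541(1 - 148/410) = 0.0345y*.
The bracket is 0.639, giving y* = 0.346/0.0345 = 10.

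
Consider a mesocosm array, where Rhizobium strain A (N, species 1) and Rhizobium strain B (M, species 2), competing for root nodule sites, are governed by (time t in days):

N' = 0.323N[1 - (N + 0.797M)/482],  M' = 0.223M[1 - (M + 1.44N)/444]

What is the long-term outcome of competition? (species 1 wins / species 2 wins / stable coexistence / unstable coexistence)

species 1 excludes species 2

Compare the nullcline intercepts: K1/α12 = 482/0.797 = 605 > K2 = 444; K2/α21 = 444/1.44 = 308 < K1 = 482.
Since the inequalities point opposite ways, species 1 can invade but species 2 cannot.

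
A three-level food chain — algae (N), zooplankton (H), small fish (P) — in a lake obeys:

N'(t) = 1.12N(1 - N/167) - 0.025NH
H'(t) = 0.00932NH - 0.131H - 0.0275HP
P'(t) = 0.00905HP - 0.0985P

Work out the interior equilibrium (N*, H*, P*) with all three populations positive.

From dP/dt = 0: 0.00905H* = 0.0985, so H* = 10.9.
From dN/dt = 0: 1.12(1 - N*/167) = 0.025·10.9, giving N* = 167·(1 - 0.243) = 126.
From dH/dt = 0: 0.00932·126 - 0.131 = 0.0275P*, so P* = 1.05/0.0275 = 38.1.

N* ≈ 126, H* ≈ 10.9, P* ≈ 38.1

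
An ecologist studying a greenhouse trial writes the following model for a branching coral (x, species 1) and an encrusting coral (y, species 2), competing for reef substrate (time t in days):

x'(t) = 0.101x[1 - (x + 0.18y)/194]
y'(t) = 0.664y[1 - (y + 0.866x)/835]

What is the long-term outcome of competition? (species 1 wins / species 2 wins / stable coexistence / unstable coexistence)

stable coexistence

Compare the nullcline intercepts: K1/α12 = 194/0.18 = 1080 > K2 = 835; K2/α21 = 835/0.866 = 964 > K1 = 194.
Since both inequalities hold, each species can invade when rare, so the interior equilibrium is stable.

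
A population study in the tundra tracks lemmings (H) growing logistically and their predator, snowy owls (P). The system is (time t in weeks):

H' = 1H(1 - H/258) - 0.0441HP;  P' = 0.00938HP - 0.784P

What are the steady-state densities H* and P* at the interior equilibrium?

H* ≈ 83.6, P* ≈ 15.3

From dP/dt = 0 with P > 0: 0.00938H* = 0.784, so H* = 83.6.
Substitute into dH/dt = 0: 1(1 - 83.6/258) = 0.0441P*.
The bracket is 0.676, giving P* = 0.676/0.0441 = 15.3.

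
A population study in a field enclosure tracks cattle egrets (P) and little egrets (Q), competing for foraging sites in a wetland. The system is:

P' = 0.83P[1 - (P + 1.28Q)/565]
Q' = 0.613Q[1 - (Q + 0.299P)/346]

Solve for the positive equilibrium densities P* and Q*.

P* ≈ 198, Q* ≈ 287

Setting both brackets to zero gives the nullclines P + 1.28Q = 565 and 0.299P + Q = 346.
Substituting Q = 346 - 0.299P into the first: P(1 - 1.28·0.299) = 565 - 1.28·346.
So P* = 122/0.617 = 198, and then Q* = 346 - 0.299·198 = 287.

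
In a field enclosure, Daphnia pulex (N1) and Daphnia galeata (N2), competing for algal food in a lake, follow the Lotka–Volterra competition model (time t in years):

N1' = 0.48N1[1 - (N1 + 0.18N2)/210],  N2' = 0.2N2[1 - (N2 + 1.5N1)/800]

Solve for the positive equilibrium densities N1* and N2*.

N1* ≈ 90.4, N2* ≈ 664

Setting both brackets to zero gives the nullclines N1 + 0.18N2 = 210 and 1.5N1 + N2 = 800.
Substituting N2 = 800 - 1.5N1 into the first: N1(1 - 0.18·1.5) = 210 - 0.18·800.
So N1* = 66/0.73 = 90.4, and then N2* = 800 - 1.5·90.4 = 664.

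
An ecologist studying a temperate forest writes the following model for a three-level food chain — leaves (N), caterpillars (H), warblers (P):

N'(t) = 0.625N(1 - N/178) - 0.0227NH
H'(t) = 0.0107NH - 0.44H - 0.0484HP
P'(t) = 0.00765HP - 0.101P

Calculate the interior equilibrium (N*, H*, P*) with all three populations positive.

From dP/dt = 0: 0.00765H* = 0.101, so H* = 13.2.
From dN/dt = 0: 0.625(1 - N*/178) = 0.0227·13.2, giving N* = 178·(1 - 0.48) = 92.6.
From dH/dt = 0: 0.0107·92.6 - 0.44 = 0.0484P*, so P* = 0.551/0.0484 = 11.4.

N* ≈ 92.6, H* ≈ 13.2, P* ≈ 11.4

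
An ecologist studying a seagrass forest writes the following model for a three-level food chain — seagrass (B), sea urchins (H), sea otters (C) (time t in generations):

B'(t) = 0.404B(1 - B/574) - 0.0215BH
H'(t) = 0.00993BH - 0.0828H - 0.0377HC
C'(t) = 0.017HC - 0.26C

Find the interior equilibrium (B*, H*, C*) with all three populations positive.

B* ≈ 107, H* ≈ 15.3, C* ≈ 25.9

From dC/dt = 0: 0.017H* = 0.26, so H* = 15.3.
From dB/dt = 0: 0.404(1 - B*/574) = 0.0215·15.3, giving B* = 574·(1 - 0.814) = 107.
From dH/dt = 0: 0.00993·107 - 0.0828 = 0.0377C*, so C* = 0.978/0.0377 = 25.9.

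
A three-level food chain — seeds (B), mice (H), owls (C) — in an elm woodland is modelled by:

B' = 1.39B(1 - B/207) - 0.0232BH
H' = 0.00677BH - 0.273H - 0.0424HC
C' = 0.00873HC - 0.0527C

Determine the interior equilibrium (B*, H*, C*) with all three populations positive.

B* ≈ 186, H* ≈ 6.04, C* ≈ 23.3

From dC/dt = 0: 0.00873H* = 0.0527, so H* = 6.04.
From dB/dt = 0: 1.39(1 - B*/207) = 0.0232·6.04, giving B* = 207·(1 - 0.101) = 186.
From dH/dt = 0: 0.00677·186 - 0.273 = 0.0424C*, so C* = 0.987/0.0424 = 23.3.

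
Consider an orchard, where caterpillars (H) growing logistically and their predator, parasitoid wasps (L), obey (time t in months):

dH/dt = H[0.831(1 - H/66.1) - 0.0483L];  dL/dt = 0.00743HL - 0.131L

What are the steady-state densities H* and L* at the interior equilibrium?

From dL/dt = 0 with L > 0: 0.00743H* = 0.131, so H* = 17.6.
Substitute into dH/dt = 0: 0.831(1 - 17.6/66.1) = 0.0483L*.
The bracket is 0.733, giving L* = 0.609/0.0483 = 12.6.

H* ≈ 17.6, L* ≈ 12.6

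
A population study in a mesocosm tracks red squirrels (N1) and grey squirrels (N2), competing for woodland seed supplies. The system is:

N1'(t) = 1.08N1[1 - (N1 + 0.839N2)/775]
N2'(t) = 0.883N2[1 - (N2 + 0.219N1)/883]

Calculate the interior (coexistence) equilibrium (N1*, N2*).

N1* ≈ 41.9, N2* ≈ 874

Setting both brackets to zero gives the nullclines N1 + 0.839N2 = 775 and 0.219N1 + N2 = 883.
Substituting N2 = 883 - 0.219N1 into the first: N1(1 - 0.839·0.219) = 775 - 0.839·883.
So N1* = 34.2/0.816 = 41.9, and then N2* = 883 - 0.219·41.9 = 874.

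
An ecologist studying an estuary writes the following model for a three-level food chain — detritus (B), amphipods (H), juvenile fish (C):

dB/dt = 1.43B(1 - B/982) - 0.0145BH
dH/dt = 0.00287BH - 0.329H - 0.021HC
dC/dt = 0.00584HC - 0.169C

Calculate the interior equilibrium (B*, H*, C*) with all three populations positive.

From dC/dt = 0: 0.00584H* = 0.169, so H* = 28.9.
From dB/dt = 0: 1.43(1 - B*/982) = 0.0145·28.9, giving B* = 982·(1 - 0.293) = 694.
From dH/dt = 0: 0.00287·694 - 0.329 = 0.021C*, so C* = 1.66/0.021 = 79.2.

B* ≈ 694, H* ≈ 28.9, C* ≈ 79.2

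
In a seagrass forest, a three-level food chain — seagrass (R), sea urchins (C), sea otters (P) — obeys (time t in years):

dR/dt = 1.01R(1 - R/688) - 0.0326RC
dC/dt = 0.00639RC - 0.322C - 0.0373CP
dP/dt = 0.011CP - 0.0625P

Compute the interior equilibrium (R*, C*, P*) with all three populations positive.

R* ≈ 562, C* ≈ 5.68, P* ≈ 87.6

From dP/dt = 0: 0.011C* = 0.0625, so C* = 5.68.
From dR/dt = 0: 1.01(1 - R*/688) = 0.0326·5.68, giving R* = 688·(1 - 0.183) = 562.
From dC/dt = 0: 0.00639·562 - 0.322 = 0.0373P*, so P* = 3.27/0.0373 = 87.6.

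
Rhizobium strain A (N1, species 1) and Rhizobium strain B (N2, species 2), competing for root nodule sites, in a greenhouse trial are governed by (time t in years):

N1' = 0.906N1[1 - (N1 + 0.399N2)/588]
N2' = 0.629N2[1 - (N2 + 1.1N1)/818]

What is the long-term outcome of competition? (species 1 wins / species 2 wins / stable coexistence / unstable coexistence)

stable coexistence

Compare the nullcline intercepts: K1/α12 = 588/0.399 = 1470 > K2 = 818; K2/α21 = 818/1.1 = 744 > K1 = 588.
Since both inequalities hold, each species can invade when rare, so the interior equilibrium is stable.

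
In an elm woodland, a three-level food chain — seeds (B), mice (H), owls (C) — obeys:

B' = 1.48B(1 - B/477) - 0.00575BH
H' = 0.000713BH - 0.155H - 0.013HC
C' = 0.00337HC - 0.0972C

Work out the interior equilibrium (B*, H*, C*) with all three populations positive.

From dC/dt = 0: 0.00337H* = 0.0972, so H* = 28.8.
From dB/dt = 0: 1.48(1 - B*/477) = 0.00575·28.8, giving B* = 477·(1 - 0.112) = 424.
From dH/dt = 0: 0.000713·424 - 0.155 = 0.013C*, so C* = 0.147/0.013 = 11.3.

B* ≈ 424, H* ≈ 28.8, C* ≈ 11.3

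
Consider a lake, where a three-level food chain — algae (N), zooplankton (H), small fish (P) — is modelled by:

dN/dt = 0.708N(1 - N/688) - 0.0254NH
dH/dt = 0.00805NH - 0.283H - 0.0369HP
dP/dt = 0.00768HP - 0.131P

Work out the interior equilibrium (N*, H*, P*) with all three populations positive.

From dP/dt = 0: 0.00768H* = 0.131, so H* = 17.1.
From dN/dt = 0: 0.708(1 - N*/688) = 0.0254·17.1, giving N* = 688·(1 - 0.612) = 267.
From dH/dt = 0: 0.00805·267 - 0.283 = 0.0369P*, so P* = 1.87/0.0369 = 50.6.

N* ≈ 267, H* ≈ 17.1, P* ≈ 50.6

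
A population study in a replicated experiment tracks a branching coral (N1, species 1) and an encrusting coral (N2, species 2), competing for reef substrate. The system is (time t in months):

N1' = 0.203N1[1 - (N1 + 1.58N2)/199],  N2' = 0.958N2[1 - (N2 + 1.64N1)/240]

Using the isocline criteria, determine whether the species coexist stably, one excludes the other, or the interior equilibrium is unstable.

Compare the nullcline intercepts: K1/α12 = 199/1.58 = 126 < K2 = 240; K2/α21 = 240/1.64 = 146 < K1 = 199.
Since both are reversed, neither can invade when rare; the interior point is a saddle.

unstable coexistence (outcome depends on initial conditions)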